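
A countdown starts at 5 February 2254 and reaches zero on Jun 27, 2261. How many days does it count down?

Feb 5, 2254 → Feb 5, 2255: 365 days.
Feb 5, 2255 → Feb 5, 2256: 365 days.
Feb 5, 2256 → Feb 5, 2257: 366 days (Feb 29, 2256 is in that span).
Feb 5, 2257 → Feb 5, 2258: 365 days.
Feb 5, 2258 → Feb 5, 2259: 365 days.
Feb 5, 2259 → Feb 5, 2260: 365 days.
Feb 5, 2260 → Feb 5, 2261: 366 days (Feb 29, 2260 is in that span).
Feb 5, 2261 → Mar 5, 2261: 28 days (February has 28).
Mar 5, 2261 → Apr 5, 2261: 31 days (March has 31).
Apr 5, 2261 → May 5, 2261: 30 days (April has 30).
May 5, 2261 → Jun 5, 2261: 31 days (May has 31).
Jun 5, 2261 → Jun 27, 2261: 22 days.
Total: 2699 days.

2699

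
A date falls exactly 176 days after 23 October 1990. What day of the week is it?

Wednesday

Oct 23, 1990 is a Tuesday.
176 mod 7 = 1, so 176 days after a Tuesday is Tuesday + 1 = Wednesday.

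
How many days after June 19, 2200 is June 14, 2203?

1090

Jun 19, 2200 → Jun 19, 2201: 365 days.
Jun 19, 2201 → Jun 19, 2202: 365 days.
Jun 19, 2202 → Jul 19, 2202: 30 days (June has 30).
Jul 19, 2202 → Aug 19, 2202: 31 days (July has 31).
Aug 19, 2202 → Sep 19, 2202: 31 days (August has 31).
Sep 19, 2202 → Oct 19, 2202: 30 days (September has 30).
Oct 19, 2202 → Nov 19, 2202: 31 days (October has 31).
Nov 19, 2202 → Dec 19, 2202: 30 days (November has 30).
Dec 19, 2202 → Jan 19, 2203: 31 days (December has 31).
Jan 19, 2203 → Feb 19, 2203: 31 days (January has 31).
Feb 19, 2203 → Mar 19, 2203: 28 days (February has 28).
Mar 19, 2203 → Apr 19, 2203: 31 days (March has 31).
Apr 19, 2203 → May 19, 2203: 30 days (April has 30).
May 19, 2203 → Jun 14, 2203: 26 days.
Total: 1090 days.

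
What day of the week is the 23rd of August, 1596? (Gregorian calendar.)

Doomsday rule: the anchor day for the 1500s is Wednesday. For year 96: 96÷12 = 8 r 0, and 0÷4 = 0, so 8+0+0 = 8.
Wednesday + 8 ≡ Thursday — that's 1596's doomsday.
In August the doomsday date is Aug 8.
Aug 23 is 15 days after Aug 8; 15 mod 7 = 1, so Thursday + 1 = Friday.

Friday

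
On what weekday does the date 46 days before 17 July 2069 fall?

First find the weekday of Jul 17, 2069. Doomsday rule: the anchor day for the 2000s is Tuesday. For year 69: 69÷12 = 5 r 9, and 9÷4 = 2, so 5+9+2 = 16.
Tuesday + 16 ≡ Thursday — that's 2069's doomsday.
In July the doomsday date is Jul 11.
Jul 17 is 6 days after Jul 11; 6 mod 7 = 6, so Thursday + 6 = Wednesday.
46 mod 7 = 4, so 46 days before a Wednesday is Wednesday − 4 = Saturday.

Saturday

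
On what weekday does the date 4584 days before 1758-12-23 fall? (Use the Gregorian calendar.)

First find the weekday of Dec 23, 1758. Doomsday rule: the anchor day for the 1700s is Sunday. For year 58: 58÷12 = 4 r 10, and 10÷4 = 2, so 4+10+2 = 16.
Sunday + 16 ≡ Tuesday — that's 1758's doomsday.
In December the doomsday date is Dec 12.
Dec 23 is 11 days after Dec 12; 11 mod 7 = 4, so Tuesday + 4 = Saturday.
4584 mod 7 = 6, so 4584 days before a Saturday is Saturday − 6 = Sunday.

Sunday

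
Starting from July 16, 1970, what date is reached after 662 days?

+365 (one year) → Jul 16, 1971 (297 left).
Jul has 31 days: +16 → Aug 1, 1971 (281 left).
Aug has 31 days: +31 → Sep 1, 1971 (250 left).
Sep has 30 days: +30 → Oct 1, 1971 (220 left).
Oct has 31 days: +31 → Nov 1, 1971 (189 left).
Nov has 30 days: +30 → Dec 1, 1971 (159 left).
Dec has 31 days: +31 → Jan 1, 1972 (128 left).
Jan has 31 days: +31 → Feb 1, 1972 (97 left).
Feb has 29 days: +29 → Mar 1, 1972 (68 left).
Mar has 31 days: +31 → Apr 1, 1972 (37 left).
Apr has 30 days: +30 → May 1, 1972 (7 left).
+7 → May 8, 1972.

May 8, 1972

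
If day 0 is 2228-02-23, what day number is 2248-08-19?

Feb 23, 2228 → Feb 23, 2229: 366 days (Feb 29, 2228 is in that span).
Feb 23, 2229 → Feb 23, 2230: 365 days.
Feb 23, 2230 → Feb 23, 2231: 365 days.
Feb 23, 2231 → Feb 23, 2232: 365 days.
Feb 23, 2232 → Feb 23, 2233: 366 days (Feb 29, 2232 is in that span).
Feb 23, 2233 → Feb 23, 2234: 365 days.
Feb 23, 2234 → Feb 23, 2235: 365 days.
Feb 23, 2235 → Feb 23, 2236: 365 days.
Feb 23, 2236 → Feb 23, 2237: 366 days (Feb 29, 2236 is in that span).
Feb 23, 2237 → Feb 23, 2238: 365 days.
Feb 23, 2238 → Feb 23, 2239: 365 days.
Feb 23, 2239 → Feb 23, 2240: 365 days.
Feb 23, 2240 → Feb 23, 2241: 366 days (Feb 29, 2240 is in that span).
Feb 23, 2241 → Feb 23, 2242: 365 days.
Feb 23, 2242 → Feb 23, 2243: 365 days.
Feb 23, 2243 → Feb 23, 2244: 365 days.
Feb 23, 2244 → Feb 23, 2245: 366 days (Feb 29, 2244 is in that span).
Feb 23, 2245 → Feb 23, 2246: 365 days.
Feb 23, 2246 → Feb 23, 2247: 365 days.
Feb 23, 2247 → Feb 23, 2248: 365 days.
Feb 23, 2248 → Mar 23, 2248: 29 days (February has 29).
Mar 23, 2248 → Apr 23, 2248: 31 days (March has 31).
Apr 23, 2248 → May 23, 2248: 30 days (April has 30).
May 23, 2248 → Jun 23, 2248: 31 days (May has 31).
Jun 23, 2248 → Jul 23, 2248: 30 days (June has 30).
Jul 23, 2248 → Aug 19, 2248: 27 days.
Total: 7483 days.

7483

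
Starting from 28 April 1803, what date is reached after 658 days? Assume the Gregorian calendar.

+366 (one year; includes Feb 29, 1804) → Apr 28, 1804 (292 left).
Apr has 30 days: +3 → May 1, 1804 (289 left).
May has 31 days: +31 → Jun 1, 1804 (258 left).
Jun has 30 days: +30 → Jul 1, 1804 (228 left).
Jul has 31 days: +31 → Aug 1, 1804 (197 left).
Aug has 31 days: +31 → Sep 1, 1804 (166 left).
Sep has 30 days: +30 → Oct 1, 1804 (136 left).
Oct has 31 days: +31 → Nov 1, 1804 (105 left).
Nov has 30 days: +30 → Dec 1, 1804 (75 left).
Dec has 31 days: +31 → Jan 1, 1805 (44 left).
Jan has 31 days: +31 → Feb 1, 1805 (13 left).
+13 → Feb 14, 1805.

February 14, 1805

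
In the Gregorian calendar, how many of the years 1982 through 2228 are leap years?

60

Multiples of 4 in [1982,2228]: 62.
Of those, multiples of 100: 3 (not leap unless ÷400).
Multiples of 400: 1.
Leap years = 62 − 3 + 1 = 60.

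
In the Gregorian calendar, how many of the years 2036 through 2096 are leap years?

16

Multiples of 4 in [2036,2096]: 16.
Of those, multiples of 100: 0 (not leap unless ÷400).
Multiples of 400: 0.
Leap years = 16 − 0 + 0 = 16.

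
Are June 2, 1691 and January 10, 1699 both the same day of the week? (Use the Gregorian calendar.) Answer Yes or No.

From Jun 2, 1691 to Jan 10, 1699 is 2779 days.
2779 mod 7 = 0, so they are the same weekday.
(Jun 2, 1691 is a Saturday; Jan 10, 1699 is a Saturday.)

Yes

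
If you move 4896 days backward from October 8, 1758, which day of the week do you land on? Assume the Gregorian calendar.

First find the weekday of Oct 8, 1758. Doomsday rule: the anchor day for the 1700s is Sunday. For year 58: 58÷12 = 4 r 10, and 10÷4 = 2, so 4+10+2 = 16.
Sunday + 16 ≡ Tuesday — that's 1758's doomsday.
In October the doomsday date is Oct 10.
Oct 8 is 2 days before Oct 10; 2 mod 7 = 2, so Tuesday − 2 = Sunday.
4896 mod 7 = 3, so 4896 days before a Sunday is Sunday − 3 = Thursday.

Thursday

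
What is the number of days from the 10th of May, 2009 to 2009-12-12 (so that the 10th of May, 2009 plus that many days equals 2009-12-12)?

216

May 10, 2009 → Jun 10, 2009: 31 days (May has 31).
Jun 10, 2009 → Jul 10, 2009: 30 days (June has 30).
Jul 10, 2009 → Aug 10, 2009: 31 days (July has 31).
Aug 10, 2009 → Sep 10, 2009: 31 days (August has 31).
Sep 10, 2009 → Oct 10, 2009: 30 days (September has 30).
Oct 10, 2009 → Nov 10, 2009: 31 days (October has 31).
Nov 10, 2009 → Dec 10, 2009: 30 days (November has 30).
Dec 10, 2009 → Dec 12, 2009: 2 days.
Total: 216 days.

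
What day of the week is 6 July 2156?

Tuesday

Doomsday rule: the anchor day for the 2100s is Sunday. For year 56: 56÷12 = 4 r 8, and 8÷4 = 2, so 4+8+2 = 14.
Sunday + 14 ≡ Sunday — that's 2156's doomsday.
In July the doomsday date is Jul 11.
Jul 6 is 5 days before Jul 11; 5 mod 7 = 5, so Sunday − 5 = Tuesday.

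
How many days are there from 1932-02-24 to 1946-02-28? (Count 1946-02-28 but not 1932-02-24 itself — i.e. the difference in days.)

5118

Feb 24, 1932 → Feb 24, 1933: 366 days (Feb 29, 1932 is in that span).
Feb 24, 1933 → Feb 24, 1934: 365 days.
Feb 24, 1934 → Feb 24, 1935: 365 days.
Feb 24, 1935 → Feb 24, 1936: 365 days.
Feb 24, 1936 → Feb 24, 1937: 366 days (Feb 29, 1936 is in that span).
Feb 24, 1937 → Feb 24, 1938: 365 days.
Feb 24, 1938 → Feb 24, 1939: 365 days.
Feb 24, 1939 → Feb 24, 1940: 365 days.
Feb 24, 1940 → Feb 24, 1941: 366 days (Feb 29, 1940 is in that span).
Feb 24, 1941 → Feb 24, 1942: 365 days.
Feb 24, 1942 → Feb 24, 1943: 365 days.
Feb 24, 1943 → Feb 24, 1944: 365 days.
Feb 24, 1944 → Feb 24, 1945: 366 days (Feb 29, 1944 is in that span).
Feb 24, 1945 → Mar 24, 1945: 28 days (February has 28).
Mar 24, 1945 → Apr 24, 1945: 31 days (March has 31).
Apr 24, 1945 → May 24, 1945: 30 days (April has 30).
May 24, 1945 → Jun 24, 1945: 31 days (May has 31).
Jun 24, 1945 → Jul 24, 1945: 30 days (June has 30).
Jul 24, 1945 → Aug 24, 1945: 31 days (July has 31).
Aug 24, 1945 → Sep 24, 1945: 31 days (August has 31).
Sep 24, 1945 → Oct 24, 1945: 30 days (September has 30).
Oct 24, 1945 → Nov 24, 1945: 31 days (October has 31).
Nov 24, 1945 → Dec 24, 1945: 30 days (November has 30).
Dec 24, 1945 → Jan 24, 1946: 31 days (December has 31).
Jan 24, 1946 → Feb 24, 1946: 31 days (January has 31).
Feb 24, 1946 → Feb 28, 1946: 4 days.
Total: 5118 days.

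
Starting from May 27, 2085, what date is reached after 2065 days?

+365 (one year) → May 27, 2086 (1700 left).
+365 (one year) → May 27, 2087 (1335 left).
+366 (one year; includes Feb 29, 2088) → May 27, 2088 (969 left).
+365 (one year) → May 27, 2089 (604 left).
+365 (one year) → May 27, 2090 (239 left).
May has 31 days: +5 → Jun 1, 2090 (234 left).
Jun has 30 days: +30 → Jul 1, 2090 (204 left).
Jul has 31 days: +31 → Aug 1, 2090 (173 left).
Aug has 31 days: +31 → Sep 1, 2090 (142 left).
Sep has 30 days: +30 → Oct 1, 2090 (112 left).
Oct has 31 days: +31 → Nov 1, 2090 (81 left).
Nov has 30 days: +30 → Dec 1, 2090 (51 left).
Dec has 31 days: +31 → Jan 1, 2091 (20 left).
+20 → Jan 21, 2091.

January 21, 2091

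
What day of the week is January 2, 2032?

January 1, 2032 is a Thursday.
Jan 1, 2032 → Jan 2, 2032: 1 days.
Total: 1 days.
1 mod 7 = 1, so Thursday + 1 = Friday.

Friday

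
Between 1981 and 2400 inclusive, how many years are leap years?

102

Multiples of 4 in [1981,2400]: 105.
Of those, multiples of 100: 5 (not leap unless ÷400).
Multiples of 400: 2.
Leap years = 105 − 5 + 2 = 102.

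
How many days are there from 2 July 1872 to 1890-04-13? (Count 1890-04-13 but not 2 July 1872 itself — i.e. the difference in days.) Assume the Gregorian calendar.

6494

Jul 2, 1872 → Jul 2, 1873: 365 days.
Jul 2, 1873 → Jul 2, 1874: 365 days.
Jul 2, 1874 → Jul 2, 1875: 365 days.
Jul 2, 1875 → Jul 2, 1876: 366 days (Feb 29, 1876 is in that span).
Jul 2, 1876 → Jul 2, 1877: 365 days.
Jul 2, 1877 → Jul 2, 1878: 365 days.
Jul 2, 1878 → Jul 2, 1879: 365 days.
Jul 2, 1879 → Jul 2, 1880: 366 days (Feb 29, 1880 is in that span).
Jul 2, 1880 → Jul 2, 1881: 365 days.
Jul 2, 1881 → Jul 2, 1882: 365 days.
Jul 2, 1882 → Jul 2, 1883: 365 days.
Jul 2, 1883 → Jul 2, 1884: 366 days (Feb 29, 1884 is in that span).
Jul 2, 1884 → Jul 2, 1885: 365 days.
Jul 2, 1885 → Jul 2, 1886: 365 days.
Jul 2, 1886 → Jul 2, 1887: 365 days.
Jul 2, 1887 → Jul 2, 1888: 366 days (Feb 29, 1888 is in that span).
Jul 2, 1888 → Jul 2, 1889: 365 days.
Jul 2, 1889 → Aug 2, 1889: 31 days (July has 31).
Aug 2, 1889 → Sep 2, 1889: 31 days (August has 31).
Sep 2, 1889 → Oct 2, 1889: 30 days (September has 30).
Oct 2, 1889 → Nov 2, 1889: 31 days (October has 31).
Nov 2, 1889 → Dec 2, 1889: 30 days (November has 30).
Dec 2, 1889 → Jan 2, 1890: 31 days (December has 31).
Jan 2, 1890 → Feb 2, 1890: 31 days (January has 31).
Feb 2, 1890 → Mar 2, 1890: 28 days (February has 28).
Mar 2, 1890 → Apr 2, 1890: 31 days (March has 31).
Apr 2, 1890 → Apr 13, 1890: 11 days.
Total: 6494 days.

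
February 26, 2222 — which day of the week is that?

Tuesday

Doomsday rule: the anchor day for the 2200s is Friday. For year 22: 22÷12 = 1 r 10, and 10÷4 = 2, so 1+10+2 = 13.
Friday + 13 ≡ Thursday — that's 2222's doomsday.
In February the doomsday date is Feb 28 (2222 is not a leap year).
Feb 26 is 2 days before Feb 28; 2 mod 7 = 2, so Thursday − 2 = Tuesday.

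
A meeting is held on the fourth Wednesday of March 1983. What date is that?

March 1, 1983 is a Tuesday.
The first Wednesday is therefore March 2 (1 days later).
The fourth Wednesday is 2 + 3×7 = March 23.

March 23, 1983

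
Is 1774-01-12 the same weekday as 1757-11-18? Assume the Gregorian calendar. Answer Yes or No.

No

From Nov 18, 1757 to Jan 12, 1774 is 5899 days.
5899 mod 7 = 5, so they are different weekdays.
(Nov 18, 1757 is a Friday; Jan 12, 1774 is a Wednesday.)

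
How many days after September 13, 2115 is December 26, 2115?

Sep 13, 2115 → Oct 13, 2115: 30 days (September has 30).
Oct 13, 2115 → Nov 13, 2115: 31 days (October has 31).
Nov 13, 2115 → Dec 13, 2115: 30 days (November has 30).
Dec 13, 2115 → Dec 26, 2115: 13 days.
Total: 104 days.

104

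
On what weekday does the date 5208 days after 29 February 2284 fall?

Friday

First find the weekday of Feb 29, 2284. Doomsday rule: the anchor day for the 2200s is Friday. For year 84: 84÷12 = 7 r 0, and 0÷4 = 0, so 7+0+0 = 7.
Friday + 7 ≡ Friday — that's 2284's doomsday.
In February the doomsday date is Feb 29 (2284 is a leap year (divisible by 4)).
Feb 29 is the doomsday itself: Friday.
5208 mod 7 = 0, so 5208 days after a Friday is Friday + 0 = Friday.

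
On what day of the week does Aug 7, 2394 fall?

Sunday

Doomsday rule: the anchor day for the 2300s is Wednesday. For year 94: 94÷12 = 7 r 10, and 10÷4 = 2, so 7+10+2 = 19.
Wednesday + 19 ≡ Monday — that's 2394's doomsday.
In August the doomsday date is Aug 8.
Aug 7 is 1 day before Aug 8; 1 mod 7 = 1, so Monday − 1 = Sunday.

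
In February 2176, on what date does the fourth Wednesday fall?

February 28, 2176

February 1, 2176 is a Thursday.
The first Wednesday is therefore February 7 (6 days later).
The fourth Wednesday is 7 + 3×7 = February 28.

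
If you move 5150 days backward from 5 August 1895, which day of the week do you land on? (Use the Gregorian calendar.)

Wednesday

First find the weekday of Aug 5, 1895. Doomsday rule: the anchor day for the 1800s is Friday. For year 95: 95÷12 = 7 r 11, and 11÷4 = 2, so 7+11+2 = 20.
Friday + 20 ≡ Thursday — that's 1895's doomsday.
In August the doomsday date is Aug 8.
Aug 5 is 3 days before Aug 8; 3 mod 7 = 3, so Thursday − 3 = Monday.
5150 mod 7 = 5, so 5150 days before a Monday is Monday − 5 = Wednesday.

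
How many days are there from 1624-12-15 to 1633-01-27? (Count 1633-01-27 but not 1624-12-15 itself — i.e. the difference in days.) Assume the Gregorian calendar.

Dec 15, 1624 → Dec 15, 1625: 365 days.
Dec 15, 1625 → Dec 15, 1626: 365 days.
Dec 15, 1626 → Dec 15, 1627: 365 days.
Dec 15, 1627 → Dec 15, 1628: 366 days (Feb 29, 1628 is in that span).
Dec 15, 1628 → Dec 15, 1629: 365 days.
Dec 15, 1629 → Dec 15, 1630: 365 days.
Dec 15, 1630 → Dec 15, 1631: 365 days.
Dec 15, 1631 → Dec 15, 1632: 366 days (Feb 29, 1632 is in that span).
Dec 15, 1632 → Jan 15, 1633: 31 days (December has 31).
Jan 15, 1633 → Jan 27, 1633: 12 days.
Total: 2965 days.

2965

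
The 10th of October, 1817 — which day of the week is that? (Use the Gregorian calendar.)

Friday

Doomsday rule: the anchor day for the 1800s is Friday. For year 17: 17÷12 = 1 r 5, and 5÷4 = 1, so 1+5+1 = 7.
Friday + 7 ≡ Friday — that's 1817's doomsday.
In October the doomsday date is Oct 10.
Oct 10 is the doomsday itself: Friday.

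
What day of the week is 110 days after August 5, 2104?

First find the weekday of Aug 5, 2104. Doomsday rule: the anchor day for the 2100s is Sunday. For year 04: 4÷12 = 0 r 4, and 4÷4 = 1, so 0+4+1 = 5.
Sunday + 5 ≡ Friday — that's 2104's doomsday.
In August the doomsday date is Aug 8.
Aug 5 is 3 days before Aug 8; 3 mod 7 = 3, so Friday − 3 = Tuesday.
110 mod 7 = 5, so 110 days after a Tuesday is Tuesday + 5 = Sunday.

Sunday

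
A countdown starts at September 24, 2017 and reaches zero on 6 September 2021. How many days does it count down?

Sep 24, 2017 → Sep 24, 2018: 365 days.
Sep 24, 2018 → Sep 24, 2019: 365 days.
Sep 24, 2019 → Sep 24, 2020: 366 days (Feb 29, 2020 is in that span).
Sep 24, 2020 → Oct 24, 2020: 30 days (September has 30).
Oct 24, 2020 → Nov 24, 2020: 31 days (October has 31).
Nov 24, 2020 → Dec 24, 2020: 30 days (November has 30).
Dec 24, 2020 → Jan 24, 2021: 31 days (December has 31).
Jan 24, 2021 → Feb 24, 2021: 31 days (January has 31).
Feb 24, 2021 → Mar 24, 2021: 28 days (February has 28).
Mar 24, 2021 → Apr 24, 2021: 31 days (March has 31).
Apr 24, 2021 → May 24, 2021: 30 days (April has 30).
May 24, 2021 → Jun 24, 2021: 31 days (May has 31).
Jun 24, 2021 → Jul 24, 2021: 30 days (June has 30).
Jul 24, 2021 → Aug 24, 2021: 31 days (July has 31).
Aug 24, 2021 → Sep 6, 2021: 13 days.
Total: 1443 days.

1443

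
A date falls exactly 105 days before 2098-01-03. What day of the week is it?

First find the weekday of Jan 3, 2098. Doomsday rule: the anchor day for the 2000s is Tuesday. For year 98: 98÷12 = 8 r 2, and 2÷4 = 0, so 8+2+0 = 10.
Tuesday + 10 ≡ Friday — that's 2098's doomsday.
In January the doomsday date is Jan 3 (2098 is not a leap year).
Jan 3 is the doomsday itself: Friday.
105 mod 7 = 0, so 105 days before a Friday is Friday − 0 = Friday.

Friday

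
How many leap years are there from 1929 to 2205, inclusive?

67

Multiples of 4 in [1929,2205]: 69.
Of those, multiples of 100: 3 (not leap unless ÷400).
Multiples of 400: 1.
Leap years = 69 − 3 + 1 = 67.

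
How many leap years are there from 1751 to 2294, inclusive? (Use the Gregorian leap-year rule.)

Multiples of 4 in [1751,2294]: 136.
Of those, multiples of 100: 5 (not leap unless ÷400).
Multiples of 400: 1.
Leap years = 136 − 5 + 1 = 132.

132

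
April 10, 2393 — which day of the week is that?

Doomsday rule: the anchor day for the 2300s is Wednesday. For year 93: 93÷12 = 7 r 9, and 9÷4 = 2, so 7+9+2 = 18.
Wednesday + 18 ≡ Sunday — that's 2393's doomsday.
In April the doomsday date is Apr 4.
Apr 10 is 6 days after Apr 4; 6 mod 7 = 6, so Sunday + 6 = Saturday.

Saturday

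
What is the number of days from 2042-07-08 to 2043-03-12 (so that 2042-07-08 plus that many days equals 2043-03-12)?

247

Jul 8, 2042 → Aug 8, 2042: 31 days (July has 31).
Aug 8, 2042 → Sep 8, 2042: 31 days (August has 31).
Sep 8, 2042 → Oct 8, 2042: 30 days (September has 30).
Oct 8, 2042 → Nov 8, 2042: 31 days (October has 31).
Nov 8, 2042 → Dec 8, 2042: 30 days (November has 30).
Dec 8, 2042 → Jan 8, 2043: 31 days (December has 31).
Jan 8, 2043 → Feb 8, 2043: 31 days (January has 31).
Feb 8, 2043 → Mar 8, 2043: 28 days (February has 28).
Mar 8, 2043 → Mar 12, 2043: 4 days.
Total: 247 days.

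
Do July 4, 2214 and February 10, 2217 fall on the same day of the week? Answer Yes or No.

From Jul 4, 2214 to Feb 10, 2217 is 952 days.
952 mod 7 = 0, so they are the same weekday.
(Jul 4, 2214 is a Monday; Feb 10, 2217 is a Monday.)

Yes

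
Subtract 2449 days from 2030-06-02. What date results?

−365 (one year) → Jun 2, 2029 (2084 left).
−365 (one year) → Jun 2, 2028 (1719 left).
−366 (one year; includes Feb 29, 2028) → Jun 2, 2027 (1353 left).
−365 (one year) → Jun 2, 2026 (988 left).
−365 (one year) → Jun 2, 2025 (623 left).
−365 (one year) → Jun 2, 2024 (258 left).
−2 → May 31, 2024 (end of May, 31 days; 256 left).
−31 → Apr 30, 2024 (end of Apr, 30 days; 225 left).
−30 → Mar 31, 2024 (end of Mar, 31 days; 195 left).
−31 → Feb 29, 2024 (end of Feb, 29 days; 164 left).
−29 → Jan 31, 2024 (end of Jan, 31 days; 135 left).
−31 → Dec 31, 2023 (end of Dec, 31 days; 104 left).
−31 → Nov 30, 2023 (end of Nov, 30 days; 73 left).
−30 → Oct 31, 2023 (end of Oct, 31 days; 43 left).
−31 → Sep 30, 2023 (end of Sep, 30 days; 12 left).
−12 → Sep 18, 2023.

September 18, 2023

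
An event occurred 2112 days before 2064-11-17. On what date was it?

February 5, 2059

−366 (one year; includes Feb 29, 2064) → Nov 17, 2063 (1746 left).
−365 (one year) → Nov 17, 2062 (1381 left).
−365 (one year) → Nov 17, 2061 (1016 left).
−365 (one year) → Nov 17, 2060 (651 left).
−366 (one year; includes Feb 29, 2060) → Nov 17, 2059 (285 left).
−17 → Oct 31, 2059 (end of Oct, 31 days; 268 left).
−31 → Sep 30, 2059 (end of Sep, 30 days; 237 left).
−30 → Aug 31, 2059 (end of Aug, 31 days; 207 left).
−31 → Jul 31, 2059 (end of Jul, 31 days; 176 left).
−31 → Jun 30, 2059 (end of Jun, 30 days; 145 left).
−30 → May 31, 2059 (end of May, 31 days; 115 left).
−31 → Apr 30, 2059 (end of Apr, 30 days; 84 left).
−30 → Mar 31, 2059 (end of Mar, 31 days; 54 left).
−31 → Feb 28, 2059 (end of Feb, 28 days; 23 left).
−23 → Feb 5, 2059.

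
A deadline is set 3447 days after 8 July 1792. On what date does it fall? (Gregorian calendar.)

December 16, 1801

+365 (one year) → Jul 8, 1793 (3082 left).
+365 (one year) → Jul 8, 1794 (2717 left).
+365 (one year) → Jul 8, 1795 (2352 left).
+366 (one year; includes Feb 29, 1796) → Jul 8, 1796 (1986 left).
+365 (one year) → Jul 8, 1797 (1621 left).
+365 (one year) → Jul 8, 1798 (1256 left).
+365 (one year) → Jul 8, 1799 (891 left).
+365 (one year) → Jul 8, 1800 (526 left).
+365 (one year) → Jul 8, 1801 (161 left).
Jul has 31 days: +24 → Aug 1, 1801 (137 left).
Aug has 31 days: +31 → Sep 1, 1801 (106 left).
Sep has 30 days: +30 → Oct 1, 1801 (76 left).
Oct has 31 days: +31 → Nov 1, 1801 (45 left).
Nov has 30 days: +30 → Dec 1, 1801 (15 left).
+15 → Dec 16, 1801.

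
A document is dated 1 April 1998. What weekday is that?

Wednesday

Doomsday rule: the anchor day for the 1900s is Wednesday. For year 98: 98÷12 = 8 r 2, and 2÷4 = 0, so 8+2+0 = 10.
Wednesday + 10 ≡ Saturday — that's 1998's doomsday.
In April the doomsday date is Apr 4.
Apr 1 is 3 days before Apr 4; 3 mod 7 = 3, so Saturday − 3 = Wednesday.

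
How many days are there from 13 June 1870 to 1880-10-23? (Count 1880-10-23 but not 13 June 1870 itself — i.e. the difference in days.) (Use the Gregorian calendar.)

3785

Jun 13, 1870 → Jun 13, 1871: 365 days.
Jun 13, 1871 → Jun 13, 1872: 366 days (Feb 29, 1872 is in that span).
Jun 13, 1872 → Jun 13, 1873: 365 days.
Jun 13, 1873 → Jun 13, 1874: 365 days.
Jun 13, 1874 → Jun 13, 1875: 365 days.
Jun 13, 1875 → Jun 13, 1876: 366 days (Feb 29, 1876 is in that span).
Jun 13, 1876 → Jun 13, 1877: 365 days.
Jun 13, 1877 → Jun 13, 1878: 365 days.
Jun 13, 1878 → Jun 13, 1879: 365 days.
Jun 13, 1879 → Jun 13, 1880: 366 days (Feb 29, 1880 is in that span).
Jun 13, 1880 → Jul 13, 1880: 30 days (June has 30).
Jul 13, 1880 → Aug 13, 1880: 31 days (July has 31).
Aug 13, 1880 → Sep 13, 1880: 31 days (August has 31).
Sep 13, 1880 → Oct 13, 1880: 30 days (September has 30).
Oct 13, 1880 → Oct 23, 1880: 10 days.
Total: 3785 days.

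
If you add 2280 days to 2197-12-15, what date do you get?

+365 (one year) → Dec 15, 2198 (1915 left).
+365 (one year) → Dec 15, 2199 (1550 left).
+365 (one year) → Dec 15, 2200 (1185 left).
+365 (one year) → Dec 15, 2201 (820 left).
+365 (one year) → Dec 15, 2202 (455 left).
+365 (one year) → Dec 15, 2203 (90 left).
Dec has 31 days: +17 → Jan 1, 2204 (73 left).
Jan has 31 days: +31 → Feb 1, 2204 (42 left).
Feb has 29 days: +29 → Mar 1, 2204 (13 left).
+13 → Mar 14, 2204.

March 14, 2204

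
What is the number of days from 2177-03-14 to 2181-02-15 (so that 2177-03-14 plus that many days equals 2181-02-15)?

Mar 14, 2177 → Mar 14, 2178: 365 days.
Mar 14, 2178 → Mar 14, 2179: 365 days.
Mar 14, 2179 → Mar 14, 2180: 366 days (Feb 29, 2180 is in that span).
Mar 14, 2180 → Apr 14, 2180: 31 days (March has 31).
Apr 14, 2180 → May 14, 2180: 30 days (April has 30).
May 14, 2180 → Jun 14, 2180: 31 days (May has 31).
Jun 14, 2180 → Jul 14, 2180: 30 days (June has 30).
Jul 14, 2180 → Aug 14, 2180: 31 days (July has 31).
Aug 14, 2180 → Sep 14, 2180: 31 days (August has 31).
Sep 14, 2180 → Oct 14, 2180: 30 days (September has 30).
Oct 14, 2180 → Nov 14, 2180: 31 days (October has 31).
Nov 14, 2180 → Dec 14, 2180: 30 days (November has 30).
Dec 14, 2180 → Jan 14, 2181: 31 days (December has 31).
Jan 14, 2181 → Feb 14, 2181: 31 days (January has 31).
Feb 14, 2181 → Feb 15, 2181: 1 days.
Total: 1434 days.

1434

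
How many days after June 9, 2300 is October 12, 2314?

Jun 9, 2300 → Jun 9, 2301: 365 days.
Jun 9, 2301 → Jun 9, 2302: 365 days.
Jun 9, 2302 → Jun 9, 2303: 365 days.
Jun 9, 2303 → Jun 9, 2304: 366 days (Feb 29, 2304 is in that span).
Jun 9, 2304 → Jun 9, 2305: 365 days.
Jun 9, 2305 → Jun 9, 2306: 365 days.
Jun 9, 2306 → Jun 9, 2307: 365 days.
Jun 9, 2307 → Jun 9, 2308: 366 days (Feb 29, 2308 is in that span).
Jun 9, 2308 → Jun 9, 2309: 365 days.
Jun 9, 2309 → Jun 9, 2310: 365 days.
Jun 9, 2310 → Jun 9, 2311: 365 days.
Jun 9, 2311 → Jun 9, 2312: 366 days (Feb 29, 2312 is in that span).
Jun 9, 2312 → Jun 9, 2313: 365 days.
Jun 9, 2313 → Jun 9, 2314: 365 days.
Jun 9, 2314 → Jul 9, 2314: 30 days (June has 30).
Jul 9, 2314 → Aug 9, 2314: 31 days (July has 31).
Aug 9, 2314 → Sep 9, 2314: 31 days (August has 31).
Sep 9, 2314 → Oct 9, 2314: 30 days (September has 30).
Oct 9, 2314 → Oct 12, 2314: 3 days.
Total: 5238 days.

5238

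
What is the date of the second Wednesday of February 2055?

February 1, 2055 is a Monday.
The first Wednesday is therefore February 3 (2 days later).
The second Wednesday is 3 + 1×7 = February 10.

February 10, 2055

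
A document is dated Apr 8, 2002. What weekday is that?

Doomsday rule: the anchor day for the 2000s is Tuesday. For year 02: 2÷12 = 0 r 2, and 2÷4 = 0, so 0+2+0 = 2.
Tuesday + 2 ≡ Thursday — that's 2002's doomsday.
In April the doomsday date is Apr 4.
Apr 8 is 4 days after Apr 4; 4 mod 7 = 4, so Thursday + 4 = Monday.

Monday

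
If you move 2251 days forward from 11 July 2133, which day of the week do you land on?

Jul 11, 2133 is a Saturday.
2251 mod 7 = 4, so 2251 days after a Saturday is Saturday + 4 = Wednesday.

Wednesday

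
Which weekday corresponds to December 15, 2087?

Doomsday rule: the anchor day for the 2000s is Tuesday. For year 87: 87÷12 = 7 r 3, and 3÷4 = 0, so 7+3+0 = 10.
Tuesday + 10 ≡ Friday — that's 2087's doomsday.
In December the doomsday date is Dec 12.
Dec 15 is 3 days after Dec 12; 3 mod 7 = 3, so Friday + 3 = Monday.

Monday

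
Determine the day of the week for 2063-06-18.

Doomsday rule: the anchor day for the 2000s is Tuesday. For year 63: 63÷12 = 5 r 3, and 3÷4 = 0, so 5+3+0 = 8.
Tuesday + 8 ≡ Wednesday — that's 2063's doomsday.
In June the doomsday date is Jun 6.
Jun 18 is 12 days after Jun 6; 12 mod 7 = 5, so Wednesday + 5 = Monday.

Monday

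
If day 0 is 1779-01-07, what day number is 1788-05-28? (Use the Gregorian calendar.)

3429

Jan 7, 1779 → Jan 7, 1780: 365 days.
Jan 7, 1780 → Jan 7, 1781: 366 days (Feb 29, 1780 is in that span).
Jan 7, 1781 → Jan 7, 1782: 365 days.
Jan 7, 1782 → Jan 7, 1783: 365 days.
Jan 7, 1783 → Jan 7, 1784: 365 days.
Jan 7, 1784 → Jan 7, 1785: 366 days (Feb 29, 1784 is in that span).
Jan 7, 1785 → Jan 7, 1786: 365 days.
Jan 7, 1786 → Jan 7, 1787: 365 days.
Jan 7, 1787 → Jan 7, 1788: 365 days.
Jan 7, 1788 → Feb 7, 1788: 31 days (January has 31).
Feb 7, 1788 → Mar 7, 1788: 29 days (February has 29).
Mar 7, 1788 → Apr 7, 1788: 31 days (March has 31).
Apr 7, 1788 → May 7, 1788: 30 days (April has 30).
May 7, 1788 → May 28, 1788: 21 days.
Total: 3429 days.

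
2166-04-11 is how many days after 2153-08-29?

4608

Aug 29, 2153 → Aug 29, 2154: 365 days.
Aug 29, 2154 → Aug 29, 2155: 365 days.
Aug 29, 2155 → Aug 29, 2156: 366 days (Feb 29, 2156 is in that span).
Aug 29, 2156 → Aug 29, 2157: 365 days.
Aug 29, 2157 → Aug 29, 2158: 365 days.
Aug 29, 2158 → Aug 29, 2159: 365 days.
Aug 29, 2159 → Aug 29, 2160: 366 days (Feb 29, 2160 is in that span).
Aug 29, 2160 → Aug 29, 2161: 365 days.
Aug 29, 2161 → Aug 29, 2162: 365 days.
Aug 29, 2162 → Aug 29, 2163: 365 days.
Aug 29, 2163 → Aug 29, 2164: 366 days (Feb 29, 2164 is in that span).
Aug 29, 2164 → Aug 29, 2165: 365 days.
Aug 29, 2165 → Sep 29, 2165: 31 days (August has 31).
Sep 29, 2165 → Oct 29, 2165: 30 days (September has 30).
Oct 29, 2165 → Nov 29, 2165: 31 days (October has 31).
Nov 29, 2165 → Dec 29, 2165: 30 days (November has 30).
Dec 29, 2165 → Jan 29, 2166: 31 days (December has 31).
Jan 29, 2166 → Feb 28, 2166: 30 days (January has 31).
Feb 28, 2166 → Mar 28, 2166: 28 days (February has 28).
Mar 28, 2166 → Apr 11, 2166: 14 days.
Total: 4608 days.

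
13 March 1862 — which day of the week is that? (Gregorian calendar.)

Doomsday rule: the anchor day for the 1800s is Friday. For year 62: 62÷12 = 5 r 2, and 2÷4 = 0, so 5+2+0 = 7.
Friday + 7 ≡ Friday — that's 1862's doomsday.
In March the doomsday date is Mar 14.
Mar 13 is 1 day before Mar 14; 1 mod 7 = 1, so Friday − 1 = Thursday.

Thursday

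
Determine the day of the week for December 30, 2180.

Saturday

Doomsday rule: the anchor day for the 2100s is Sunday. For year 80: 80÷12 = 6 r 8, and 8÷4 = 2, so 6+8+2 = 16.
Sunday + 16 ≡ Tuesday — that's 2180's doomsday.
In December the doomsday date is Dec 12.
Dec 30 is 18 days after Dec 12; 18 mod 7 = 4, so Tuesday + 4 = Saturday.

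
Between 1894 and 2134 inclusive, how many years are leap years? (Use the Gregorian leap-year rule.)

Multiples of 4 in [1894,2134]: 60.
Of those, multiples of 100: 3 (not leap unless ÷400).
Multiples of 400: 1.
Leap years = 60 − 3 + 1 = 58.

58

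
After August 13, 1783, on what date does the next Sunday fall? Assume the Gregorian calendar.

August 17, 1783

Aug 13, 1783 is a Wednesday.
From Wednesday to the next Sunday is 4 days.
Aug 13, 1783 + 4 = Aug 17, 1783.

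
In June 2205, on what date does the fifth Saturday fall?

June 1, 2205 is a Saturday.
The first Saturday is therefore June 1 (same day).
The fifth Saturday is 1 + 4×7 = June 29.

June 29, 2205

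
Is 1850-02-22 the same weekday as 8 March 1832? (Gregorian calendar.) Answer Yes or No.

No

From Mar 8, 1832 to Feb 22, 1850 is 6560 days.
6560 mod 7 = 1, so they are different weekdays.
(Mar 8, 1832 is a Thursday; Feb 22, 1850 is a Friday.)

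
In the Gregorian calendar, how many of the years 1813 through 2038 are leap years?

55

Multiples of 4 in [1813,2038]: 56.
Of those, multiples of 100: 2 (not leap unless ÷400).
Multiples of 400: 1.
Leap years = 56 − 2 + 1 = 55.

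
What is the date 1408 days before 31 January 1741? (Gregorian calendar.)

March 25, 1737

−366 (one year; includes Feb 29, 1740) → Jan 31, 1740 (1042 left).
−365 (one year) → Jan 31, 1739 (677 left).
−365 (one year) → Jan 31, 1738 (312 left).
−31 → Dec 31, 1737 (end of Dec, 31 days; 281 left).
−31 → Nov 30, 1737 (end of Nov, 30 days; 250 left).
−30 → Oct 31, 1737 (end of Oct, 31 days; 220 left).
−31 → Sep 30, 1737 (end of Sep, 30 days; 189 left).
−30 → Aug 31, 1737 (end of Aug, 31 days; 159 left).
−31 → Jul 31, 1737 (end of Jul, 31 days; 128 left).
−31 → Jun 30, 1737 (end of Jun, 30 days; 97 left).
−30 → May 31, 1737 (end of May, 31 days; 67 left).
−31 → Apr 30, 1737 (end of Apr, 30 days; 36 left).
−30 → Mar 31, 1737 (end of Mar, 31 days; 6 left).
−6 → Mar 25, 1737.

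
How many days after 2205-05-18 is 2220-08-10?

5563

May 18, 2205 → May 18, 2206: 365 days.
May 18, 2206 → May 18, 2207: 365 days.
May 18, 2207 → May 18, 2208: 366 days (Feb 29, 2208 is in that span).
May 18, 2208 → May 18, 2209: 365 days.
May 18, 2209 → May 18, 2210: 365 days.
May 18, 2210 → May 18, 2211: 365 days.
May 18, 2211 → May 18, 2212: 366 days (Feb 29, 2212 is in that span).
May 18, 2212 → May 18, 2213: 365 days.
May 18, 2213 → May 18, 2214: 365 days.
May 18, 2214 → May 18, 2215: 365 days.
May 18, 2215 → May 18, 2216: 366 days (Feb 29, 2216 is in that span).
May 18, 2216 → May 18, 2217: 365 days.
May 18, 2217 → May 18, 2218: 365 days.
May 18, 2218 → May 18, 2219: 365 days.
May 18, 2219 → May 18, 2220: 366 days (Feb 29, 2220 is in that span).
May 18, 2220 → Jun 18, 2220: 31 days (May has 31).
Jun 18, 2220 → Jul 18, 2220: 30 days (June has 30).
Jul 18, 2220 → Aug 10, 2220: 23 days.
Total: 5563 days.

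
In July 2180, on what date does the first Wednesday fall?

July 5, 2180

July 1, 2180 is a Saturday.
The first Wednesday is therefore July 5 (4 days later).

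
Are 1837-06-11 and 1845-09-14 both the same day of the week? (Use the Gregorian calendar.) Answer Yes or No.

Yes

From Jun 11, 1837 to Sep 14, 1845 is 3017 days.
3017 mod 7 = 0, so they are the same weekday.
(Jun 11, 1837 is a Sunday; Sep 14, 1845 is a Sunday.)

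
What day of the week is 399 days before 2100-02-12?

Friday

First find the weekday of Feb 12, 2100. Doomsday rule: the anchor day for the 2100s is Sunday. For year 00: 0÷12 = 0 r 0, and 0÷4 = 0, so 0+0+0 = 0.
Sunday + 0 ≡ Sunday — that's 2100's doomsday.
In February the doomsday date is Feb 28 (2100 is not a leap year (divisible by 100 but not 400)).
Feb 12 is 16 days before Feb 28; 16 mod 7 = 2, so Sunday − 2 = Friday.
399 mod 7 = 0, so 399 days before a Friday is Friday − 0 = Friday.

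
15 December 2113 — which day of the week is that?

Friday

January 1, 2113 is a Sunday.
Jan 1, 2113 → Feb 1, 2113: 31 days (January has 31).
Feb 1, 2113 → Mar 1, 2113: 28 days (February has 28).
Mar 1, 2113 → Apr 1, 2113: 31 days (March has 31).
Apr 1, 2113 → May 1, 2113: 30 days (April has 30).
May 1, 2113 → Jun 1, 2113: 31 days (May has 31).
Jun 1, 2113 → Jul 1, 2113: 30 days (June has 30).
Jul 1, 2113 → Aug 1, 2113: 31 days (July has 31).
Aug 1, 2113 → Sep 1, 2113: 31 days (August has 31).
Sep 1, 2113 → Oct 1, 2113: 30 days (September has 30).
Oct 1, 2113 → Nov 1, 2113: 31 days (October has 31).
Nov 1, 2113 → Dec 1, 2113: 30 days (November has 30).
Dec 1, 2113 → Dec 15, 2113: 14 days.
Total: 348 days.
348 mod 7 = 5, so Sunday + 5 = Friday.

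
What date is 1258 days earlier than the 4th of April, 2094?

−365 (one year) → Apr 4, 2093 (893 left).
−365 (one year) → Apr 4, 2092 (528 left).
−366 (one year; includes Feb 29, 2092) → Apr 4, 2091 (162 left).
−4 → Mar 31, 2091 (end of Mar, 31 days; 158 left).
−31 → Feb 28, 2091 (end of Feb, 28 days; 127 left).
−28 → Jan 31, 2091 (end of Jan, 31 days; 99 left).
−31 → Dec 31, 2090 (end of Dec, 31 days; 68 left).
−31 → Nov 30, 2090 (end of Nov, 30 days; 37 left).
−30 → Oct 31, 2090 (end of Oct, 31 days; 7 left).
−7 → Oct 24, 2090.

October 24, 2090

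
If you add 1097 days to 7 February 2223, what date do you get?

February 8, 2226

+365 (one year) → Feb 7, 2224 (732 left).
+366 (one year; includes Feb 29, 2224) → Feb 7, 2225 (366 left).
Feb has 28 days: +22 → Mar 1, 2225 (344 left).
Mar has 31 days: +31 → Apr 1, 2225 (313 left).
Apr has 30 days: +30 → May 1, 2225 (283 left).
May has 31 days: +31 → Jun 1, 2225 (252 left).
Jun has 30 days: +30 → Jul 1, 2225 (222 left).
Jul has 31 days: +31 → Aug 1, 2225 (191 left).
Aug has 31 days: +31 → Sep 1, 2225 (160 left).
Sep has 30 days: +30 → Oct 1, 2225 (130 left).
Oct has 31 days: +31 → Nov 1, 2225 (99 left).
Nov has 30 days: +30 → Dec 1, 2225 (69 left).
Dec has 31 days: +31 → Jan 1, 2226 (38 left).
Jan has 31 days: +31 → Feb 1, 2226 (7 left).
+7 → Feb 8, 2226.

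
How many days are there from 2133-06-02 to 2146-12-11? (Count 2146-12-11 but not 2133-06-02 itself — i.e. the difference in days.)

4940

Jun 2, 2133 → Jun 2, 2134: 365 days.
Jun 2, 2134 → Jun 2, 2135: 365 days.
Jun 2, 2135 → Jun 2, 2136: 366 days (Feb 29, 2136 is in that span).
Jun 2, 2136 → Jun 2, 2137: 365 days.
Jun 2, 2137 → Jun 2, 2138: 365 days.
Jun 2, 2138 → Jun 2, 2139: 365 days.
Jun 2, 2139 → Jun 2, 2140: 366 days (Feb 29, 2140 is in that span).
Jun 2, 2140 → Jun 2, 2141: 365 days.
Jun 2, 2141 → Jun 2, 2142: 365 days.
Jun 2, 2142 → Jun 2, 2143: 365 days.
Jun 2, 2143 → Jun 2, 2144: 366 days (Feb 29, 2144 is in that span).
Jun 2, 2144 → Jun 2, 2145: 365 days.
Jun 2, 2145 → Jun 2, 2146: 365 days.
Jun 2, 2146 → Jul 2, 2146: 30 days (June has 30).
Jul 2, 2146 → Aug 2, 2146: 31 days (July has 31).
Aug 2, 2146 → Sep 2, 2146: 31 days (August has 31).
Sep 2, 2146 → Oct 2, 2146: 30 days (September has 30).
Oct 2, 2146 → Nov 2, 2146: 31 days (October has 31).
Nov 2, 2146 → Dec 2, 2146: 30 days (November has 30).
Dec 2, 2146 → Dec 11, 2146: 9 days.
Total: 4940 days.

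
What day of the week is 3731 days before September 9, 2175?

Sep 9, 2175 is a Saturday.
3731 mod 7 = 0, so 3731 days before a Saturday is Saturday − 0 = Saturday.

Saturday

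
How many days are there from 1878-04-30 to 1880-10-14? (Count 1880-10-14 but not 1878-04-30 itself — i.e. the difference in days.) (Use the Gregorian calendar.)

898

Apr 30, 1878 → Apr 30, 1879: 365 days.
Apr 30, 1879 → Apr 30, 1880: 366 days (Feb 29, 1880 is in that span).
Apr 30, 1880 → May 30, 1880: 30 days (April has 30).
May 30, 1880 → Jun 30, 1880: 31 days (May has 31).
Jun 30, 1880 → Jul 30, 1880: 30 days (June has 30).
Jul 30, 1880 → Aug 30, 1880: 31 days (July has 31).
Aug 30, 1880 → Sep 30, 1880: 31 days (August has 31).
Sep 30, 1880 → Oct 14, 1880: 14 days.
Total: 898 days.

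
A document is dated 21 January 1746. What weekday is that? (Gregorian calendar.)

Doomsday rule: the anchor day for the 1700s is Sunday. For year 46: 46÷12 = 3 r 10, and 10÷4 = 2, so 3+10+2 = 15.
Sunday + 15 ≡ Monday — that's 1746's doomsday.
In January the doomsday date is Jan 3 (1746 is not a leap year).
Jan 21 is 18 days after Jan 3; 18 mod 7 = 4, so Monday + 4 = Friday.

Friday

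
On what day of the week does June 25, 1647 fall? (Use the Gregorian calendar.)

Tuesday

Doomsday rule: the anchor day for the 1600s is Tuesday. For year 47: 47÷12 = 3 r 11, and 11÷4 = 2, so 3+11+2 = 16.
Tuesday + 16 ≡ Thursday — that's 1647's doomsday.
In June the doomsday date is Jun 6.
Jun 25 is 19 days after Jun 6; 19 mod 7 = 5, so Thursday + 5 = Tuesday.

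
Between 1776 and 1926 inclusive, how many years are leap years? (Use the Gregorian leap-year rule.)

36

Multiples of 4 in [1776,1926]: 38.
Of those, multiples of 100: 2 (not leap unless ÷400).
Multiples of 400: 0.
Leap years = 38 − 2 + 0 = 36.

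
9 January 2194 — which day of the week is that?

Doomsday rule: the anchor day for the 2100s is Sunday. For year 94: 94÷12 = 7 r 10, and 10÷4 = 2, so 7+10+2 = 19.
Sunday + 19 ≡ Friday — that's 2194's doomsday.
In January the doomsday date is Jan 3 (2194 is not a leap year).
Jan 9 is 6 days after Jan 3; 6 mod 7 = 6, so Friday + 6 = Thursday.

Thursday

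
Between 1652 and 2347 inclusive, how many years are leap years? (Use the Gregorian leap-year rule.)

168

Multiples of 4 in [1652,2347]: 174.
Of those, multiples of 100: 7 (not leap unless ÷400).
Multiples of 400: 1.
Leap years = 174 − 7 + 1 = 168.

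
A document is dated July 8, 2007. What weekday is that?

January 1, 2007 is a Monday.
Jan 1, 2007 → Feb 1, 2007: 31 days (January has 31).
Feb 1, 2007 → Mar 1, 2007: 28 days (February has 28).
Mar 1, 2007 → Apr 1, 2007: 31 days (March has 31).
Apr 1, 2007 → May 1, 2007: 30 days (April has 30).
May 1, 2007 → Jun 1, 2007: 31 days (May has 31).
Jun 1, 2007 → Jul 1, 2007: 30 days (June has 30).
Jul 1, 2007 → Jul 8, 2007: 7 days.
Total: 188 days.
188 mod 7 = 6, so Monday + 6 = Sunday.

Sunday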